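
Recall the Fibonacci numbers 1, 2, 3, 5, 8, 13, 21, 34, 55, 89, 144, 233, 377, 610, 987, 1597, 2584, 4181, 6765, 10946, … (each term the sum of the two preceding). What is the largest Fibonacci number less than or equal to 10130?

6765 ≤ 10130 < 10946, so the largest Fibonacci number not exceeding 10130 is 6765.

6765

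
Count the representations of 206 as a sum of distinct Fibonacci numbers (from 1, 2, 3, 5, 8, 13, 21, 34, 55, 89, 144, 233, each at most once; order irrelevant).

Each representation comes from the Zeckendorf form by replacing some F_k with F_{k−1} + F_{k−2} where possible.
206 = 144+55+5+2 = 144+34+21+5+2 = 144+34+13+8+5+2 = 89+55+34+21+5+2 = … (1 more), for 5 in all.

5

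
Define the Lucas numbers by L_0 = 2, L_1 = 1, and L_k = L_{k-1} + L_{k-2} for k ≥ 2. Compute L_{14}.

843

Iterating the recurrence up to L_{9} = 76 and L_{8} = 47:
L_{10} = L_{9} + L_{8} = 76 + 47 = 123
L_{11} = L_{10} + L_{9} = 123 + 76 = 199
L_{12} = L_{11} + L_{10} = 199 + 123 = 322
L_{13} = L_{12} + L_{11} = 322 + 199 = 521
L_{14} = L_{13} + L_{12} = 521 + 322 = 843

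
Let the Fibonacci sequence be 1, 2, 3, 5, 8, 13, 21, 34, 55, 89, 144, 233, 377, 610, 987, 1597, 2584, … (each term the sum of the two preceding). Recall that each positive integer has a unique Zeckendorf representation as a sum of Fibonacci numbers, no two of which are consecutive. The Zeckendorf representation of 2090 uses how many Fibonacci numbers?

6

Greedy algorithm:
take 1597 (≤ 2090); 2090 − 1597 = 493
take 377 (≤ 493); 493 − 377 = 116
take 89 (≤ 116); 116 − 89 = 27
take 21 (≤ 27); 27 − 21 = 6
take 5 (≤ 6); 6 − 5 = 1
take 1 (≤ 1); 1 − 1 = 0
2090 = 1597 + 377 + 89 + 21 + 5 + 1, which has 6 terms.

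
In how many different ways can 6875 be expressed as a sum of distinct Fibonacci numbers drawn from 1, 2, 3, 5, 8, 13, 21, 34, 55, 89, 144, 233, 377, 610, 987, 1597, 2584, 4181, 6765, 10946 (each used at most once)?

Starting from the Zeckendorf form and repeatedly splitting a term F_k into F_{k−1} + F_{k−2} (when neither is already used) reaches every representation.
6875 = 6765+89+21 = 6765+89+13+8 = 6765+55+34+21 = 4181+2584+89+21 = … (36 more), for 40 in all.

40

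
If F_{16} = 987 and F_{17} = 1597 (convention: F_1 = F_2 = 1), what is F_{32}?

2178309

By the doubling identity F_{2k} = F_k(2F_{k+1} − F_k): F_{32} = 987·(2·1597 − 987) = 987·2207 = 2178309.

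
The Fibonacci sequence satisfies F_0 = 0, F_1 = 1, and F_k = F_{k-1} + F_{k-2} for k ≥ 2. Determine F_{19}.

4181

Iterating the recurrence up to F_{12} = 144 and F_{11} = 89:
F_{13} = F_{12} + F_{11} = 144 + 89 = 233
F_{14} = F_{13} + F_{12} = 233 + 144 = 377
F_{15} = F_{14} + F_{13} = 377 + 233 = 610
F_{16} = F_{15} + F_{14} = 610 + 377 = 987
F_{17} = F_{16} + F_{15} = 987 + 610 = 1597
F_{18} = F_{17} + F_{16} = 1597 + 987 = 2584
F_{19} = F_{18} + F_{17} = 2584 + 1597 = 4181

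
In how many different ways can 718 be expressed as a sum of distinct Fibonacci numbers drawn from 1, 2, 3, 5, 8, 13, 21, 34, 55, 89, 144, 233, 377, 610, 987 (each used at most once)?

18

Each representation comes from the Zeckendorf form by replacing some F_k with F_{k−1} + F_{k−2} where possible.
718 = 610+89+13+5+1 = 610+89+13+3+2+1 = 610+55+34+13+5+1 = 377+233+89+13+5+1 = … (14 more), for 18 in all.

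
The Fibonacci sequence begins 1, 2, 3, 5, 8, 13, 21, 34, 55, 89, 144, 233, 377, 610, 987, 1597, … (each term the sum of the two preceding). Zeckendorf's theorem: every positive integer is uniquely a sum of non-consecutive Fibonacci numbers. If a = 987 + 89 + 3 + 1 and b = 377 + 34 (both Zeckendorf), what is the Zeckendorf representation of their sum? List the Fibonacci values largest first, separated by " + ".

The two numbers are 1080 and 411, so their sum is 1491.
987 ≤ 1491 < 1597, so take 987; remainder 504
377 ≤ 504 < 610, so take 377; remainder 127
89 ≤ 127 < 144, so take 89; remainder 38
34 ≤ 38 < 55, so take 34; remainder 4
3 ≤ 4 < 5, so take 3; remainder 1
1 ≤ 1 < 2, so take 1; remainder 0

987 + 377 + 89 + 34 + 3 + 1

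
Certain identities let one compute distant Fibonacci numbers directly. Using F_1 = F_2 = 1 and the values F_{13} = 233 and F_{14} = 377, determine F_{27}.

By F_{2k+1} = F_k² + F_{k+1}²: F_{27} = 233² + 377² = 54289 + 142129 = 196418.

196418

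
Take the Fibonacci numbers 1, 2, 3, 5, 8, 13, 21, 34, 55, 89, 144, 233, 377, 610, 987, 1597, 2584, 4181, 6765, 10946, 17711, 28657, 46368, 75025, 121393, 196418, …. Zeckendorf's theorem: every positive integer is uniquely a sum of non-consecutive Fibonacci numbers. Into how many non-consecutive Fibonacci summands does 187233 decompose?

Greedy algorithm:
121393 ≤ 187233 < 196418, so take 121393; remainder 65840
46368 ≤ 65840 < 75025, so take 46368; remainder 19472
17711 ≤ 19472 < 28657, so take 17711; remainder 1761
1597 ≤ 1761 < 2584, so take 1597; remainder 164
144 ≤ 164 < 233, so take 144; remainder 20
13 ≤ 20 < 21, so take 13; remainder 7
5 ≤ 7 < 8, so take 5; remainder 2
2 ≤ 2 < 3, so take 2; remainder 0
187233 = 121393 + 46368 + 17711 + 1597 + 144 + 13 + 5 + 2, which has 8 terms.

8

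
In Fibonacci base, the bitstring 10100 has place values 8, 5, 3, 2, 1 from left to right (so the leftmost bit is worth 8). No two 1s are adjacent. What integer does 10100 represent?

11

Summing the place values of the 1 bits: 8 + 3 = 11.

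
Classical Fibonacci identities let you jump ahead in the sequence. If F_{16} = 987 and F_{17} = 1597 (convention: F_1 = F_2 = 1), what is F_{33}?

3524578

By F_{2k+1} = F_k² + F_{k+1}²: F_{33} = 987² + 1597² = 974169 + 2550409 = 3524578.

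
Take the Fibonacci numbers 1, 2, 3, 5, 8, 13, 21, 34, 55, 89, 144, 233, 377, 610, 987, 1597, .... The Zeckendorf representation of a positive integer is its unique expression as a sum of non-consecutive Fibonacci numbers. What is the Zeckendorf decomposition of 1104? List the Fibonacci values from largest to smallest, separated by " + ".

1104 − 987 = 117
117 − 89 = 28
28 − 21 = 7
7 − 5 = 2
2 − 2 = 0
So 1104 = 987 + 89 + 21 + 5 + 2, with no two terms consecutive in the sequence.

987 + 89 + 21 + 5 + 2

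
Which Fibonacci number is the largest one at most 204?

144 ≤ 204 < 233, so the largest Fibonacci number not exceeding 204 is 144.

144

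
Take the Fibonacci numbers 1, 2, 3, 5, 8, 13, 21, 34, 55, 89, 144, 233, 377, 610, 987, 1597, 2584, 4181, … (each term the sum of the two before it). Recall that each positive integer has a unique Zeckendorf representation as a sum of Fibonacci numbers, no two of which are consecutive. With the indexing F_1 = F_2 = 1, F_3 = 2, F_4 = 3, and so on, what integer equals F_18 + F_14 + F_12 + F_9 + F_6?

3147

F_18 + F_14 + F_12 + F_9 + F_6 = 2584 + 377 + 144 + 34 + 8 = 3147.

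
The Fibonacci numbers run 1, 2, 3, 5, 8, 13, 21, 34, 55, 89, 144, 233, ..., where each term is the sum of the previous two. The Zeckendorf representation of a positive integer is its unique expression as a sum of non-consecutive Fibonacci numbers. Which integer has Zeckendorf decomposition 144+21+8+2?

175

144+21+8+2 = 175.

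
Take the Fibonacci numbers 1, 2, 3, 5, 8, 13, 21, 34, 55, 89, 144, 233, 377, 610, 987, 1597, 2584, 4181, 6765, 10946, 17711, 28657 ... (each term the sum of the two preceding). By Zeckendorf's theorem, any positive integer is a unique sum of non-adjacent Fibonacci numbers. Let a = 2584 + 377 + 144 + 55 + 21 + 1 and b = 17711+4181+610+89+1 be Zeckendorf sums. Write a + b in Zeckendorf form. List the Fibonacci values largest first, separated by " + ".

The two numbers are 3182 and 22592, so their sum is 25774.
Repeatedly subtract the largest Fibonacci number that fits:
take 17711 (≤ 25774); 25774 − 17711 = 8063
take 6765 (≤ 8063); 8063 − 6765 = 1298
take 987 (≤ 1298); 1298 − 987 = 311
take 233 (≤ 311); 311 − 233 = 78
take 55 (≤ 78); 78 − 55 = 23
take 21 (≤ 23); 23 − 21 = 2
take 2 (≤ 2); 2 − 2 = 0

17711 + 6765 + 987 + 233 + 55 + 21 + 2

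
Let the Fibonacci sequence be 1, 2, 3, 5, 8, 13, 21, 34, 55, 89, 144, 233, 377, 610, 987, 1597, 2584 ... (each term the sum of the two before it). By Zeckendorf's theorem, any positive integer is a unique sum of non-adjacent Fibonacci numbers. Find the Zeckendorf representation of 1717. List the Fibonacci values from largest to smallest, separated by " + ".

1597 + 89 + 21 + 8 + 2

subtract 1597 from 1717: 120 remains
subtract 89 from 120: 31 remains
subtract 21 from 31: 10 remains
subtract 8 from 10: 2 remains
subtract 2 from 2: 0 remains
So 1717 = 1597 + 89 + 21 + 8 + 2, with no two terms consecutive in the sequence.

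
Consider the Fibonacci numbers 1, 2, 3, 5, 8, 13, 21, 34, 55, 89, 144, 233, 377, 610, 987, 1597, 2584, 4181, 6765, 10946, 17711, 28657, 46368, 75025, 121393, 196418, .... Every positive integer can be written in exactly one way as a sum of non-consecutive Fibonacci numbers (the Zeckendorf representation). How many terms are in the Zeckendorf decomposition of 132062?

8

take 121393 (≤ 132062); 132062 − 121393 = 10669
take 6765 (≤ 10669); 10669 − 6765 = 3904
take 2584 (≤ 3904); 3904 − 2584 = 1320
take 987 (≤ 1320); 1320 − 987 = 333
take 233 (≤ 333); 333 − 233 = 100
take 89 (≤ 100); 100 − 89 = 11
take 8 (≤ 11); 11 − 8 = 3
take 3 (≤ 3); 3 − 3 = 0
132062 = 121393 + 6765 + 2584 + 987 + 233 + 89 + 8 + 3, which has 8 terms.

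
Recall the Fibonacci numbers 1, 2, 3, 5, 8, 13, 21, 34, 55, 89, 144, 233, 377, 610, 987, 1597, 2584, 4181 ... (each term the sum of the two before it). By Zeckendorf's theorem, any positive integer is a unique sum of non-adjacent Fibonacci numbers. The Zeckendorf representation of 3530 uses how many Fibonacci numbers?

Greedy algorithm:
2584 ≤ 3530 < 4181, so take 2584; remainder 946
610 ≤ 946 < 987, so take 610; remainder 336
233 ≤ 336 < 377, so take 233; remainder 103
89 ≤ 103 < 144, so take 89; remainder 14
13 ≤ 14 < 21, so take 13; remainder 1
1 ≤ 1 < 2, so take 1; remainder 0
3530 = 2584 + 610 + 233 + 89 + 13 + 1, which has 6 terms.

6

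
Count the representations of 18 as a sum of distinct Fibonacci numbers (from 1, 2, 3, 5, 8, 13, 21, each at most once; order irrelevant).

Starting from the Zeckendorf form and repeatedly splitting a term F_k into F_{k−1} + F_{k−2} (when neither is already used) reaches every representation.
18 = 13+5 = 13+3+2 = 8+5+3+2 — 3 representations.

3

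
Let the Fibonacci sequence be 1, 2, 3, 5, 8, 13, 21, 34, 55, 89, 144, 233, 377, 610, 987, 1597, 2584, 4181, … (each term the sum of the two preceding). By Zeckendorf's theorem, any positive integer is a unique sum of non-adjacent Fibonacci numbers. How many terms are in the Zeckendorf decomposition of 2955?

Greedily peel off the largest Fibonacci term at each step:
2955: greatest Fibonacci not exceeding it is 2584, leaving 371
371: greatest Fibonacci not exceeding it is 233, leaving 138
138: greatest Fibonacci not exceeding it is 89, leaving 49
49: greatest Fibonacci not exceeding it is 34, leaving 15
15: greatest Fibonacci not exceeding it is 13, leaving 2
2: greatest Fibonacci not exceeding it is 2, leaving 0
2955 = 2584 + 233 + 89 + 34 + 13 + 2, which has 6 terms.

6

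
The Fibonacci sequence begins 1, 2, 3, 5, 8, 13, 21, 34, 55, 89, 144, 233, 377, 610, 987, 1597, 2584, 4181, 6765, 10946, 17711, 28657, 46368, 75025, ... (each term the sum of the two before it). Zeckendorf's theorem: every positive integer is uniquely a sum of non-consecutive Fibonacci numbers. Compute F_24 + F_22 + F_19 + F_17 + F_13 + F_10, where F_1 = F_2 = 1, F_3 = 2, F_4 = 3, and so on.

70145

F_24 + F_22 + F_19 + F_17 + F_13 + F_10 = 46368 + 17711 + 4181 + 1597 + 233 + 55 = 70145.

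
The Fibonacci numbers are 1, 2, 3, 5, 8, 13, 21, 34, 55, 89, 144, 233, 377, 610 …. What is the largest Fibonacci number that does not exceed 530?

377

377 ≤ 530 < 610, so the largest Fibonacci number not exceeding 530 is 377.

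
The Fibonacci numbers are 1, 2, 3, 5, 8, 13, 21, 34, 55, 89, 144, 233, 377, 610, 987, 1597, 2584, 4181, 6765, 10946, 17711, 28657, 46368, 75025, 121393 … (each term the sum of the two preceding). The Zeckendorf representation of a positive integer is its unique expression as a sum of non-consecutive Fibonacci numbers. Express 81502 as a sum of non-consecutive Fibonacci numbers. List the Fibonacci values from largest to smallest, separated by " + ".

75025 + 4181 + 1597 + 610 + 89

Repeatedly subtract the largest Fibonacci number that fits:
largest Fibonacci ≤ 81502 is 75025; 81502 − 75025 = 6477
largest Fibonacci ≤ 6477 is 4181; 6477 − 4181 = 2296
largest Fibonacci ≤ 2296 is 1597; 2296 − 1597 = 699
largest Fibonacci ≤ 699 is 610; 699 − 610 = 89
largest Fibonacci ≤ 89 is 89; 89 − 89 = 0
So 81502 = 75025 + 4181 + 1597 + 610 + 89, with no two terms consecutive in the sequence.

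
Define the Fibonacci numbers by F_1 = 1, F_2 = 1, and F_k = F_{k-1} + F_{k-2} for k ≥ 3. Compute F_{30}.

Iterating the recurrence up to F_{25} = 75025 and F_{24} = 46368:
F_{26} = F_{25} + F_{24} = 75025 + 46368 = 121393
F_{27} = F_{26} + F_{25} = 121393 + 75025 = 196418
F_{28} = F_{27} + F_{26} = 196418 + 121393 = 317811
F_{29} = F_{28} + F_{27} = 317811 + 196418 = 514229
F_{30} = F_{29} + F_{28} = 514229 + 317811 = 832040

832040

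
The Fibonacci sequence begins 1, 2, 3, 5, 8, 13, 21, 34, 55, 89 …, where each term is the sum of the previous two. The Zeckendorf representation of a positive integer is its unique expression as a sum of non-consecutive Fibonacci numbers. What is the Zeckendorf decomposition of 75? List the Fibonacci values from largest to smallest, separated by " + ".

55 + 13 + 5 + 2

Greedy algorithm:
75: greatest Fibonacci not exceeding it is 55, leaving 20
20: greatest Fibonacci not exceeding it is 13, leaving 7
7: greatest Fibonacci not exceeding it is 5, leaving 2
2: greatest Fibonacci not exceeding it is 2, leaving 0
So 75 = 55 + 13 + 5 + 2, with no two terms consecutive in the sequence.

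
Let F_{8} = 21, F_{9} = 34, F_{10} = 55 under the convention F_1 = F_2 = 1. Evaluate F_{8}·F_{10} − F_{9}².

-1

21·55 − 34² = 1155 − 1156 = -1. (Cassini's identity: F_{k−1}F_{k+1} − F_k² = (−1)^k.)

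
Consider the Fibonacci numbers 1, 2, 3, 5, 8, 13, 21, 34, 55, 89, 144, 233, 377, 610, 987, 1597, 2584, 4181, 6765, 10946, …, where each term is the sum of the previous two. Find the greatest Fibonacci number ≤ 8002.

6765

6765 ≤ 8002 < 10946, so the largest Fibonacci number not exceeding 8002 is 6765.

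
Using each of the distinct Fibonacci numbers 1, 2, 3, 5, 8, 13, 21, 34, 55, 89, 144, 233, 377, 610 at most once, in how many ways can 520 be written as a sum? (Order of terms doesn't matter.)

2

Each representation comes from the Zeckendorf form by replacing some F_k with F_{k−1} + F_{k−2} where possible.
520 = 377+89+34+13+5+2 = 233+144+89+34+13+5+2 — 2 representations.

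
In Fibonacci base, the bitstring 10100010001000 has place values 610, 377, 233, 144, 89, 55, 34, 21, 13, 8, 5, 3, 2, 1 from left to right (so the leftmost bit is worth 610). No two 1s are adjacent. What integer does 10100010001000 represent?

882

Summing the place values of the 1 bits: 610 + 233 + 34 + 5 = 882.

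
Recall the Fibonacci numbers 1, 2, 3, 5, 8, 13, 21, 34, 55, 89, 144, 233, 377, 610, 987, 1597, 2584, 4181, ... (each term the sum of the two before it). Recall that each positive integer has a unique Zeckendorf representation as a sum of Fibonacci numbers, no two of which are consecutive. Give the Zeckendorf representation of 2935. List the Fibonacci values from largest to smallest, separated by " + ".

2584 + 233 + 89 + 21 + 8

Greedily peel off the largest Fibonacci term at each step:
2584 ≤ 2935 < 4181, so take 2584; remainder 351
233 ≤ 351 < 377, so take 233; remainder 118
89 ≤ 118 < 144, so take 89; remainder 29
21 ≤ 29 < 34, so take 21; remainder 8
8 ≤ 8 < 13, so take 8; remainder 0
So 2935 = 2584 + 233 + 89 + 21 + 8, with no two terms consecutive in the sequence.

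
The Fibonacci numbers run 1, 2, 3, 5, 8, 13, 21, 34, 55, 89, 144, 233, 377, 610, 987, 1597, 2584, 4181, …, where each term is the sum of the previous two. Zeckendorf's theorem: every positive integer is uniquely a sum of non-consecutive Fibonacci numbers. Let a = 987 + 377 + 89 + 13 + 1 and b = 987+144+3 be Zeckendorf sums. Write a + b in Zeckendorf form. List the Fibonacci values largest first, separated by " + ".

2584 + 13 + 3 + 1

The two numbers are 1467 and 1134, so their sum is 2601.
Greedy algorithm:
subtract 2584 from 2601: 17 remains
subtract 13 from 17: 4 remains
subtract 3 from 4: 1 remains
subtract 1 from 1: 0 remains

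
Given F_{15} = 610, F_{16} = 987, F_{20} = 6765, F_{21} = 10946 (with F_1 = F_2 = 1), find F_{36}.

By the addition formula F_{m+n} = F_m F_{n+1} + F_{m−1} F_n with m=21, n=15: F_{36} = 10946·987 + 6765·610 = 10803702 + 4126650 = 14930352.

14930352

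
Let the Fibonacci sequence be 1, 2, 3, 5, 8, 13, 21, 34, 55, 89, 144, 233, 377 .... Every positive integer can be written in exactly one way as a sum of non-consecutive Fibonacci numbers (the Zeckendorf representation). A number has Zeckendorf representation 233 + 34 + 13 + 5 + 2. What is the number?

233 + 34 + 13 + 5 + 2 = 287.

287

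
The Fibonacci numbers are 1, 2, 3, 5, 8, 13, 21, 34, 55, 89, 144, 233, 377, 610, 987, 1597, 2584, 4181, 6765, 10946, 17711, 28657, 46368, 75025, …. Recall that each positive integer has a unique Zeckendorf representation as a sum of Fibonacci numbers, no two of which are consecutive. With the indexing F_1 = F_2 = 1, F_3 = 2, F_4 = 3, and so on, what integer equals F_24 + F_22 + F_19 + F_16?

69247

F_24 + F_22 + F_19 + F_16 = 46368 + 17711 + 4181 + 987 = 69247.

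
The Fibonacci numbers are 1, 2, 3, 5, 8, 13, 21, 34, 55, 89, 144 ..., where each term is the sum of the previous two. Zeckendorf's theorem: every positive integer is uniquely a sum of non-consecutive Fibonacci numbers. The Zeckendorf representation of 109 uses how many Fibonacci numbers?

4

109 − 89 = 20
20 − 13 = 7
7 − 5 = 2
2 − 2 = 0
109 = 89 + 13 + 5 + 2, which has 4 terms.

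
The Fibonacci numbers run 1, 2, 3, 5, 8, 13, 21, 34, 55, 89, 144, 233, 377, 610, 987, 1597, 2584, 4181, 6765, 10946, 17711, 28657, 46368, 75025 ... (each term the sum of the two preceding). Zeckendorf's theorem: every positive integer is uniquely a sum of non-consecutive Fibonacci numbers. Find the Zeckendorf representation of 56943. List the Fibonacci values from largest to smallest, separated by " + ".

46368 + 6765 + 2584 + 987 + 233 + 5 + 1

56943: greatest Fibonacci not exceeding it is 46368, leaving 10575
10575: greatest Fibonacci not exceeding it is 6765, leaving 3810
3810: greatest Fibonacci not exceeding it is 2584, leaving 1226
1226: greatest Fibonacci not exceeding it is 987, leaving 239
239: greatest Fibonacci not exceeding it is 233, leaving 6
6: greatest Fibonacci not exceeding it is 5, leaving 1
1: greatest Fibonacci not exceeding it is 1, leaving 0
So 56943 = 46368 + 6765 + 2584 + 987 + 233 + 5 + 1, with no two terms consecutive in the sequence.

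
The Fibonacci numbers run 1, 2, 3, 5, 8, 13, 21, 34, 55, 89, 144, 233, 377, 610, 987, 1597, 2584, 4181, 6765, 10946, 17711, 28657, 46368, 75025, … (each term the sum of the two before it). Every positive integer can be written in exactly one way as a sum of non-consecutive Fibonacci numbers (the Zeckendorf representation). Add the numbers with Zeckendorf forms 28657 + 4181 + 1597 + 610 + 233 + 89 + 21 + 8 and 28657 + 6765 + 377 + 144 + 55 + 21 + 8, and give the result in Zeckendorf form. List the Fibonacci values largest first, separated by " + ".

The two numbers are 35396 and 36027, so their sum is 71423.
take 46368 (≤ 71423); 71423 − 46368 = 25055
take 17711 (≤ 25055); 25055 − 17711 = 7344
take 6765 (≤ 7344); 7344 − 6765 = 579
take 377 (≤ 579); 579 − 377 = 202
take 144 (≤ 202); 202 − 144 = 58
take 55 (≤ 58); 58 − 55 = 3
take 3 (≤ 3); 3 − 3 = 0

46368 + 17711 + 6765 + 377 + 144 + 55 + 3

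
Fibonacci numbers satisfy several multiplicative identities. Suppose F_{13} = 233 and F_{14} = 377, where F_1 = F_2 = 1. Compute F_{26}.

By the doubling identity F_{2k} = F_k(2F_{k+1} − F_k): F_{26} = 233·(2·377 − 233) = 233·521 = 121393.

121393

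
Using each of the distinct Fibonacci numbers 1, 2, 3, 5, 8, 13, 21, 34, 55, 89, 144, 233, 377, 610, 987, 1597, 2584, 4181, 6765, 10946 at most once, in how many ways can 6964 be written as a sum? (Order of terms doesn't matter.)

40

6964 = 6765+144+55 = 6765+144+34+21 = 4181+2584+144+55 = 6765+144+34+13+8 = 6765+89+55+34+21 = … (35 more), for 40 in all.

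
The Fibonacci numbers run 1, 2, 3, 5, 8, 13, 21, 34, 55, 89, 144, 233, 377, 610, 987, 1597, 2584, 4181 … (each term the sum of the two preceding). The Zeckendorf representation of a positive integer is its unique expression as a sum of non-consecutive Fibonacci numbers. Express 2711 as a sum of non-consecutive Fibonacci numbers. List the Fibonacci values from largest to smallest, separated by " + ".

2711: greatest Fibonacci not exceeding it is 2584, leaving 127
127: greatest Fibonacci not exceeding it is 89, leaving 38
38: greatest Fibonacci not exceeding it is 34, leaving 4
4: greatest Fibonacci not exceeding it is 3, leaving 1
1: greatest Fibonacci not exceeding it is 1, leaving 0
So 2711 = 2584 + 89 + 34 + 3 + 1, with no two terms consecutive in the sequence.

2584 + 89 + 34 + 3 + 1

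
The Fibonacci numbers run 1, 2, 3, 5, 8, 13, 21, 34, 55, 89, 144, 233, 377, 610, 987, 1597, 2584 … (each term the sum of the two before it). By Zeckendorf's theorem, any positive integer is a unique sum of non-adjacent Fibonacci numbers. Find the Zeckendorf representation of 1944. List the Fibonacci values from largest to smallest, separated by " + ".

1597 + 233 + 89 + 21 + 3 + 1

Repeatedly subtract the largest Fibonacci number that fits:
1944: greatest Fibonacci not exceeding it is 1597, leaving 347
347: greatest Fibonacci not exceeding it is 233, leaving 114
114: greatest Fibonacci not exceeding it is 89, leaving 25
25: greatest Fibonacci not exceeding it is 21, leaving 4
4: greatest Fibonacci not exceeding it is 3, leaving 1
1: greatest Fibonacci not exceeding it is 1, leaving 0
So 1944 = 1597 + 233 + 89 + 21 + 3 + 1, with no two terms consecutive in the sequence.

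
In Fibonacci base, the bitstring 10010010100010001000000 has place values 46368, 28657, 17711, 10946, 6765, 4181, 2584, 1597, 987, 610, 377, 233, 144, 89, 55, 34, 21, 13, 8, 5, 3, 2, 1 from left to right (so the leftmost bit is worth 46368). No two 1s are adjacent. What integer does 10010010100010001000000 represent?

61050

Summing the place values of the 1 bits: 46368 + 10946 + 2584 + 987 + 144 + 21 = 61050.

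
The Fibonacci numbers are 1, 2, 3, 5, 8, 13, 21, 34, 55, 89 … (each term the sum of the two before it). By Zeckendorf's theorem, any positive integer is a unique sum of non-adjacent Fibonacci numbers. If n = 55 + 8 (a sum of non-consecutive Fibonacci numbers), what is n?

55 + 8 = 63.

63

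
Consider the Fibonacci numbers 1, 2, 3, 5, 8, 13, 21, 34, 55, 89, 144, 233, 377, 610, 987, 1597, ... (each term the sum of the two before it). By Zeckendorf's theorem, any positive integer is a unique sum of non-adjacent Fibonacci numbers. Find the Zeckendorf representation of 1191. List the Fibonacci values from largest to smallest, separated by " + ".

987 + 144 + 55 + 5

Greedy algorithm:
1191: greatest Fibonacci not exceeding it is 987, leaving 204
204: greatest Fibonacci not exceeding it is 144, leaving 60
60: greatest Fibonacci not exceeding it is 55, leaving 5
5: greatest Fibonacci not exceeding it is 5, leaving 0
So 1191 = 987 + 144 + 55 + 5, with no two terms consecutive in the sequence.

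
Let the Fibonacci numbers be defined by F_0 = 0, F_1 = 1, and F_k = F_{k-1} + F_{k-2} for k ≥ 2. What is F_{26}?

Iterating the recurrence up to F_{18} = 2584 and F_{17} = 1597:
F_{19} = F_{18} + F_{17} = 2584 + 1597 = 4181
F_{20} = F_{19} + F_{18} = 4181 + 2584 = 6765
F_{21} = F_{20} + F_{19} = 6765 + 4181 = 10946
F_{22} = F_{21} + F_{20} = 10946 + 6765 = 17711
F_{23} = F_{22} + F_{21} = 17711 + 10946 = 28657
F_{24} = F_{23} + F_{22} = 28657 + 17711 = 46368
F_{25} = F_{24} + F_{23} = 46368 + 28657 = 75025
F_{26} = F_{25} + F_{24} = 75025 + 46368 = 121393

121393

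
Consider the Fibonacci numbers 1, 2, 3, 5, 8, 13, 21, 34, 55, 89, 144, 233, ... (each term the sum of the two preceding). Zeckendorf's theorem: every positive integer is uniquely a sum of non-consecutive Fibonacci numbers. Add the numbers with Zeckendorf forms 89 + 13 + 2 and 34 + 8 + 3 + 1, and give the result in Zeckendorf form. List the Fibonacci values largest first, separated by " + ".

The two numbers are 104 and 46, so their sum is 150.
Greedily peel off the largest Fibonacci term at each step:
144 ≤ 150 < 233, so take 144; remainder 6
5 ≤ 6 < 8, so take 5; remainder 1
1 ≤ 1 < 2, so take 1; remainder 0

144 + 5 + 1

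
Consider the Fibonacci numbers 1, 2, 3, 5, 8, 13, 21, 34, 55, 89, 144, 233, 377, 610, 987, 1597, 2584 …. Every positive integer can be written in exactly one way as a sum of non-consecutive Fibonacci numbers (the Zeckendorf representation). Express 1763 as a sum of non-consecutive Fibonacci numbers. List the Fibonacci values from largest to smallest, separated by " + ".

1597 ≤ 1763 < 2584, so take 1597; remainder 166
144 ≤ 166 < 233, so take 144; remainder 22
21 ≤ 22 < 34, so take 21; remainder 1
1 ≤ 1 < 2, so take 1; remainder 0
So 1763 = 1597 + 144 + 21 + 1, with no two terms consecutive in the sequence.

1597 + 144 + 21 + 1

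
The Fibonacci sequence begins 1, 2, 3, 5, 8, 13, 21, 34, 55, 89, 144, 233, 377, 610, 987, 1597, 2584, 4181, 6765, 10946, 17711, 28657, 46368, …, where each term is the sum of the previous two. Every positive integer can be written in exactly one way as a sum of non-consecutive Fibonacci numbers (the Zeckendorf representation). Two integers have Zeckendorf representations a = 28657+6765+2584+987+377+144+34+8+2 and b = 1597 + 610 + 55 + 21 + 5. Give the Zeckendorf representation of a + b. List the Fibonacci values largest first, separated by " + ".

The two numbers are 39558 and 2288, so their sum is 41846.
41846: greatest Fibonacci not exceeding it is 28657, leaving 13189
13189: greatest Fibonacci not exceeding it is 10946, leaving 2243
2243: greatest Fibonacci not exceeding it is 1597, leaving 646
646: greatest Fibonacci not exceeding it is 610, leaving 36
36: greatest Fibonacci not exceeding it is 34, leaving 2
2: greatest Fibonacci not exceeding it is 2, leaving 0

28657 + 10946 + 1597 + 610 + 34 + 2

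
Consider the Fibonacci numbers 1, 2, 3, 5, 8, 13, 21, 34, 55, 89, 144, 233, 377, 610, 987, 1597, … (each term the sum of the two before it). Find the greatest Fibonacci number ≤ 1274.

987 ≤ 1274 < 1597, so the largest Fibonacci number not exceeding 1274 is 987.

987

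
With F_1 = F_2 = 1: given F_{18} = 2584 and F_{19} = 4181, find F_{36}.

By the doubling identity F_{2k} = F_k(2F_{k+1} − F_k): F_{36} = 2584·(2·4181 − 2584) = 2584·5778 = 14930352.

14930352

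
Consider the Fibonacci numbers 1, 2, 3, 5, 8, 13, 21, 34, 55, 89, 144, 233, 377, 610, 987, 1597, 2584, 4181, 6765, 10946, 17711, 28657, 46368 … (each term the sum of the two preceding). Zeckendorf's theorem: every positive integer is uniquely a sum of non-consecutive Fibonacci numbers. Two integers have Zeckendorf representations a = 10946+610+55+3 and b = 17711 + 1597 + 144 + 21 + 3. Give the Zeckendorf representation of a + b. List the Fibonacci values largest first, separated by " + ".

28657 + 1597 + 610 + 144 + 55 + 21 + 5 + 1

The two numbers are 11614 and 19476, so their sum is 31090.
Repeatedly subtract the largest Fibonacci number that fits:
largest Fibonacci ≤ 31090 is 28657; 31090 − 28657 = 2433
largest Fibonacci ≤ 2433 is 1597; 2433 − 1597 = 836
largest Fibonacci ≤ 836 is 610; 836 − 610 = 226
largest Fibonacci ≤ 226 is 144; 226 − 144 = 82
largest Fibonacci ≤ 82 is 55; 82 − 55 = 27
largest Fibonacci ≤ 27 is 21; 27 − 21 = 6
largest Fibonacci ≤ 6 is 5; 6 − 5 = 1
largest Fibonacci ≤ 1 is 1; 1 − 1 = 0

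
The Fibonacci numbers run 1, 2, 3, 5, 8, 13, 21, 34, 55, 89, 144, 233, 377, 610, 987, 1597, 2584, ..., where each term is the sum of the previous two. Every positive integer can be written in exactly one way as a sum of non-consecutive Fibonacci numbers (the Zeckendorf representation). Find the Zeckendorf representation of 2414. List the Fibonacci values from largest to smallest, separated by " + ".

1597 + 610 + 144 + 55 + 8

subtract 1597 from 2414: 817 remains
subtract 610 from 817: 207 remains
subtract 144 from 207: 63 remains
subtract 55 from 63: 8 remains
subtract 8 from 8: 0 remains
So 2414 = 1597 + 610 + 144 + 55 + 8, with no two terms consecutive in the sequence.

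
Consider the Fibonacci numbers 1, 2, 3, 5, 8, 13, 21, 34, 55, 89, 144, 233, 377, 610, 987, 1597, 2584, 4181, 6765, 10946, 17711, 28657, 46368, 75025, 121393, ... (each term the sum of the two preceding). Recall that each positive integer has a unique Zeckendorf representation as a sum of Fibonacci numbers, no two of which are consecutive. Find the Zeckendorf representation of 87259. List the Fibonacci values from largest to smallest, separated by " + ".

75025 + 10946 + 987 + 233 + 55 + 13

Greedy algorithm:
75025 ≤ 87259 < 121393, so take 75025; remainder 12234
10946 ≤ 12234 < 17711, so take 10946; remainder 1288
987 ≤ 1288 < 1597, so take 987; remainder 301
233 ≤ 301 < 377, so take 233; remainder 68
55 ≤ 68 < 89, so take 55; remainder 13
13 ≤ 13 < 21, so take 13; remainder 0
So 87259 = 75025 + 10946 + 987 + 233 + 55 + 13, with no two terms consecutive in the sequence.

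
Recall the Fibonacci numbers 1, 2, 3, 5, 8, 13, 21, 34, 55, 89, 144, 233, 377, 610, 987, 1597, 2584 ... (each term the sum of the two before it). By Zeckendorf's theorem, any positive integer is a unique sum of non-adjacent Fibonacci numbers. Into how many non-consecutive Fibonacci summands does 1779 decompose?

5

subtract 1597 from 1779: 182 remains
subtract 144 from 182: 38 remains
subtract 34 from 38: 4 remains
subtract 3 from 4: 1 remains
subtract 1 from 1: 0 remains
1779 = 1597 + 144 + 34 + 3 + 1, which has 5 terms.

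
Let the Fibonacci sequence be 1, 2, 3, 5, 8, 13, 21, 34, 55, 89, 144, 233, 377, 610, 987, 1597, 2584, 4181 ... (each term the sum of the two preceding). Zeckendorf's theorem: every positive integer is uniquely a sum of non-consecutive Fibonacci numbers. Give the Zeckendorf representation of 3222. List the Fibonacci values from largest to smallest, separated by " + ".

2584 + 610 + 21 + 5 + 2

Repeatedly subtract the largest Fibonacci number that fits:
3222 − 2584 = 638
638 − 610 = 28
28 − 21 = 7
7 − 5 = 2
2 − 2 = 0
So 3222 = 2584 + 610 + 21 + 5 + 2, with no two terms consecutive in the sequence.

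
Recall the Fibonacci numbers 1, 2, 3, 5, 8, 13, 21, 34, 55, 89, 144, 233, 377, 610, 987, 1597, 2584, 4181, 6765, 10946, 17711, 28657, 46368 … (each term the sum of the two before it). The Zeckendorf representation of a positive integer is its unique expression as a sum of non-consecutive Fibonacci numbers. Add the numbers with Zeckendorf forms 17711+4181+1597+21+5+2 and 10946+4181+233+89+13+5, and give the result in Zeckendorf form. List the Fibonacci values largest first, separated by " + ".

28657 + 6765 + 2584 + 610 + 233 + 89 + 34 + 8 + 3 + 1

The two numbers are 23517 and 15467, so their sum is 38984.
Repeatedly subtract the largest Fibonacci number that fits:
28657 ≤ 38984 < 46368, so take 28657; remainder 10327
6765 ≤ 10327 < 10946, so take 6765; remainder 3562
2584 ≤ 3562 < 4181, so take 2584; remainder 978
610 ≤ 978 < 987, so take 610; remainder 368
233 ≤ 368 < 377, so take 233; remainder 135
89 ≤ 135 < 144, so take 89; remainder 46
34 ≤ 46 < 55, so take 34; remainder 12
8 ≤ 12 < 13, so take 8; remainder 4
3 ≤ 4 < 5, so take 3; remainder 1
1 ≤ 1 < 2, so take 1; remainder 0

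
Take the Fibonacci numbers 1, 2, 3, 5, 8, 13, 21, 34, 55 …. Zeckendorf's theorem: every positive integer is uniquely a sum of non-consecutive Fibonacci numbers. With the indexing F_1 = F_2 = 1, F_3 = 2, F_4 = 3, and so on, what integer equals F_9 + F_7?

F_9 + F_7 = 34 + 13 = 47.

47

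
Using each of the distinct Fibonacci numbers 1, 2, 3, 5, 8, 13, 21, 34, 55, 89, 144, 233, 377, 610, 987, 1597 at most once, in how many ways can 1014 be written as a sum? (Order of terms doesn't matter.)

18

1014 = 987+21+5+1 = 987+21+3+2+1 = 987+13+8+5+1 = 610+377+21+5+1 = … (14 more), for 18 in all.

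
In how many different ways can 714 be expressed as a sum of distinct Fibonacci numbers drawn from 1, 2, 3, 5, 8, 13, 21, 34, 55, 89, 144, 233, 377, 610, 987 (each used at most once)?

13

Each representation comes from the Zeckendorf form by replacing some F_k with F_{k−1} + F_{k−2} where possible.
714 = 610+89+13+2 = 610+89+8+5+2 = 610+55+34+13+2 = … (10 more), for 13 in all.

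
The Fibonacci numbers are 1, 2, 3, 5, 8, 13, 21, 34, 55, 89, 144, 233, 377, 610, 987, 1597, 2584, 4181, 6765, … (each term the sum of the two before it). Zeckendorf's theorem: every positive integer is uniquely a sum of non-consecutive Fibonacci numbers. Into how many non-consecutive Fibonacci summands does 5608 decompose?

5

Greedy algorithm:
take 4181 (≤ 5608); 5608 − 4181 = 1427
take 987 (≤ 1427); 1427 − 987 = 440
take 377 (≤ 440); 440 − 377 = 63
take 55 (≤ 63); 63 − 55 = 8
take 8 (≤ 8); 8 − 8 = 0
5608 = 4181 + 987 + 377 + 55 + 8, which has 5 terms.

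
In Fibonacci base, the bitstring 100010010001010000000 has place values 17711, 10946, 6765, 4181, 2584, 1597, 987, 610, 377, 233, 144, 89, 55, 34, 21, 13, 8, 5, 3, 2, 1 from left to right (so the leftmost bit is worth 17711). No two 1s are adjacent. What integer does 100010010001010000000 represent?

21028

Summing the place values of the 1 bits: 17711 + 2584 + 610 + 89 + 34 = 21028.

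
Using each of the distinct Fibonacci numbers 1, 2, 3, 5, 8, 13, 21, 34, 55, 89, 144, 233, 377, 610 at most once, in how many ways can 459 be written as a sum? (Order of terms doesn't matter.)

14

Each representation comes from the Zeckendorf form by replacing some F_k with F_{k−1} + F_{k−2} where possible.
459 = 377+55+21+5+1 = 377+55+21+3+2+1 = 377+55+13+8+5+1 = 233+144+55+21+5+1 = 377+55+13+8+3+2+1 = … (9 more), for 14 in all.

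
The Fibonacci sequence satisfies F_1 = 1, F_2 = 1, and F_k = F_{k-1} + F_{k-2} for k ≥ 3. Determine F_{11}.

89

Iterating the recurrence up to F_{3} = 2 and F_{2} = 1:
F_{4} = F_{3} + F_{2} = 2 + 1 = 3
F_{5} = F_{4} + F_{3} = 3 + 2 = 5
F_{6} = F_{5} + F_{4} = 5 + 3 = 8
F_{7} = F_{6} + F_{5} = 8 + 5 = 13
F_{8} = F_{7} + F_{6} = 13 + 8 = 21
F_{9} = F_{8} + F_{7} = 21 + 13 = 34
F_{10} = F_{9} + F_{8} = 34 + 21 = 55
F_{11} = F_{10} + F_{9} = 55 + 34 = 89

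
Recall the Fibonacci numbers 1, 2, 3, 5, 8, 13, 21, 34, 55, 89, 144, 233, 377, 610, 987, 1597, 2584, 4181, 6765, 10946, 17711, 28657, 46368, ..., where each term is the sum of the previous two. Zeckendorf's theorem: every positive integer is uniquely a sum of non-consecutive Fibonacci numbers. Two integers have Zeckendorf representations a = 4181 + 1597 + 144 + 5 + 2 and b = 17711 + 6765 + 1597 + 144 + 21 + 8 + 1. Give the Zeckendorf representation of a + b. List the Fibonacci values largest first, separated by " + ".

28657 + 2584 + 610 + 233 + 89 + 3

The two numbers are 5929 and 26247, so their sum is 32176.
Greedily peel off the largest Fibonacci term at each step:
take 28657 (≤ 32176); 32176 − 28657 = 3519
take 2584 (≤ 3519); 3519 − 2584 = 935
take 610 (≤ 935); 935 − 610 = 325
take 233 (≤ 325); 325 − 233 = 92
take 89 (≤ 92); 92 − 89 = 3
take 3 (≤ 3); 3 − 3 = 0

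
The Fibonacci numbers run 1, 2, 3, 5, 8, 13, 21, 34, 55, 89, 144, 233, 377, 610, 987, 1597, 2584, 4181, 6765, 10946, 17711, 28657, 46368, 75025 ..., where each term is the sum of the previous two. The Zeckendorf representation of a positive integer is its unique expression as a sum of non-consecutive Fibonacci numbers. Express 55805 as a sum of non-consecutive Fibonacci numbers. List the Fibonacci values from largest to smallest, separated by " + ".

take 46368 (≤ 55805); 55805 − 46368 = 9437
take 6765 (≤ 9437); 9437 − 6765 = 2672
take 2584 (≤ 2672); 2672 − 2584 = 88
take 55 (≤ 88); 88 − 55 = 33
take 21 (≤ 33); 33 − 21 = 12
take 8 (≤ 12); 12 − 8 = 4
take 3 (≤ 4); 4 − 3 = 1
take 1 (≤ 1); 1 − 1 = 0
So 55805 = 46368 + 6765 + 2584 + 55 + 21 + 8 + 3 + 1, with no two terms consecutive in the sequence.

46368 + 6765 + 2584 + 55 + 21 + 8 + 3 + 1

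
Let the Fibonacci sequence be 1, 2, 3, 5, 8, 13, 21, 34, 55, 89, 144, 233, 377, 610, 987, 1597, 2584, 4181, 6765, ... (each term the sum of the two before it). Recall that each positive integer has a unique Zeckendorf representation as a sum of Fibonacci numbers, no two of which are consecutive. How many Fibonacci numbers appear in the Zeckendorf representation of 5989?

7

Repeatedly subtract the largest Fibonacci number that fits:
5989 − 4181 = 1808
1808 − 1597 = 211
211 − 144 = 67
67 − 55 = 12
12 − 8 = 4
4 − 3 = 1
1 − 1 = 0
5989 = 4181 + 1597 + 144 + 55 + 8 + 3 + 1, which has 7 terms.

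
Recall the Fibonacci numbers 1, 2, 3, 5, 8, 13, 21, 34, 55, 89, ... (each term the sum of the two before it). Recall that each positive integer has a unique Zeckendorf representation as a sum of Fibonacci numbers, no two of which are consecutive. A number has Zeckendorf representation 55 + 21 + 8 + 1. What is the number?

55 + 21 + 8 + 1 = 85.

85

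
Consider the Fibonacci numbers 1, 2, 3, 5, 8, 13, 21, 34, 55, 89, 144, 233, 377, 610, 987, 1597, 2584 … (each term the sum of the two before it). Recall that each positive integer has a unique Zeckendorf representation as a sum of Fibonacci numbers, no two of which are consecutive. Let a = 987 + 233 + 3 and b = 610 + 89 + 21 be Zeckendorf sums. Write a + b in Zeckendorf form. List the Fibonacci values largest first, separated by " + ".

1597 + 233 + 89 + 21 + 3

The two numbers are 1223 and 720, so their sum is 1943.
Repeatedly subtract the largest Fibonacci number that fits:
1943: greatest Fibonacci not exceeding it is 1597, leaving 346
346: greatest Fibonacci not exceeding it is 233, leaving 113
113: greatest Fibonacci not exceeding it is 89, leaving 24
24: greatest Fibonacci not exceeding it is 21, leaving 3
3: greatest Fibonacci not exceeding it is 3, leaving 0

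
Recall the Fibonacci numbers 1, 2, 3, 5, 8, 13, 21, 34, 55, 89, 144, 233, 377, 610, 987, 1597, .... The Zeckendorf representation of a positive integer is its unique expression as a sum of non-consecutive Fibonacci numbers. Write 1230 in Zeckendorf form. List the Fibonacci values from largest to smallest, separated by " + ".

Greedy algorithm:
subtract 987 from 1230: 243 remains
subtract 233 from 243: 10 remains
subtract 8 from 10: 2 remains
subtract 2 from 2: 0 remains
So 1230 = 987 + 233 + 8 + 2, with no two terms consecutive in the sequence.

987 + 233 + 8 + 2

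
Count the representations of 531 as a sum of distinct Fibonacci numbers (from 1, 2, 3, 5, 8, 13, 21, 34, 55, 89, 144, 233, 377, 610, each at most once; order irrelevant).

531 = 377+144+8+2 = 377+144+5+3+2 = 377+89+55+8+2 = 377+89+55+5+3+2 = 377+89+34+21+8+2 = … (7 more), for 12 in all.

12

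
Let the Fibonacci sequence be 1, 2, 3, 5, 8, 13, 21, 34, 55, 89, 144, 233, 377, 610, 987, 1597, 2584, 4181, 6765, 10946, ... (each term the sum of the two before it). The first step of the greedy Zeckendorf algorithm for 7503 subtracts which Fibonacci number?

6765

6765 ≤ 7503 < 10946, so the largest Fibonacci number not exceeding 7503 is 6765.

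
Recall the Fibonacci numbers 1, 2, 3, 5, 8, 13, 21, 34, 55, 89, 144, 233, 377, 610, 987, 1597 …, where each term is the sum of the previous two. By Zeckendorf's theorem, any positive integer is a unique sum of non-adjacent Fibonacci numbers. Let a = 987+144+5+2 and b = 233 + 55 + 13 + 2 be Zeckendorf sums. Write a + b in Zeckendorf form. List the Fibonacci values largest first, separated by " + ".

987 + 377 + 55 + 21 + 1

The two numbers are 1138 and 303, so their sum is 1441.
Greedy algorithm:
take 987 (≤ 1441); 1441 − 987 = 454
take 377 (≤ 454); 454 − 377 = 77
take 55 (≤ 77); 77 − 55 = 22
take 21 (≤ 22); 22 − 21 = 1
take 1 (≤ 1); 1 − 1 = 0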